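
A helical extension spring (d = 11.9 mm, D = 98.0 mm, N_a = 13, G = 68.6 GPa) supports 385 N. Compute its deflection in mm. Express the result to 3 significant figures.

k = Gd⁴/(8D³N_a) = (68.6×10³)(11.9⁴)/(8·98.0³·13) = 14.054 N/mm
δ = F/k = 385 / 14.054 = 27.394 mm

27.4 mm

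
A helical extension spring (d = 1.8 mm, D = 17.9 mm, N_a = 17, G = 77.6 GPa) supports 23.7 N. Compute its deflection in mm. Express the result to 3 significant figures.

k = Gd⁴/(8D³N_a) = (77.6×10³)(1.8⁴)/(8·17.9³·17) = 1.0444 N/mm
δ = F/k = 23.7 / 1.0444 = 22.693 mm

22.7 mm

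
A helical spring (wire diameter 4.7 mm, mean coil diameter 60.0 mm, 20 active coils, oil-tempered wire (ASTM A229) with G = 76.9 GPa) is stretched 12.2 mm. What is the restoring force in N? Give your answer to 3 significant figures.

k = Gd⁴/(8D³N_a) = (76.9×10³)(4.7⁴)/(8·60.0³·20) = 1.0858 N/mm
F = k·δ = 1.0858 × 12.2 = 13.247 N

13.2 N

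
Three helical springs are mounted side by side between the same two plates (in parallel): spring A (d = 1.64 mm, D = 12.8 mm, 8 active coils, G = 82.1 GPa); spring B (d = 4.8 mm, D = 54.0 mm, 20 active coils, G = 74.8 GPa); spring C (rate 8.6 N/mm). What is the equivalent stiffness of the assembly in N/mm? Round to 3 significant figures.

k_A = Gd⁴/(8D³N_a) = (82.1×10³)(1.64⁴)/(8·12.8³·8) = 4.425 N/mm
k_B = Gd⁴/(8D³N_a) = (74.8×10³)(4.8⁴)/(8·54.0³·20) = 1.576 N/mm
Parallel: k_eq = 4.425 + 1.576 + 8.6 = 14.601 N/mm

14.6 N/mm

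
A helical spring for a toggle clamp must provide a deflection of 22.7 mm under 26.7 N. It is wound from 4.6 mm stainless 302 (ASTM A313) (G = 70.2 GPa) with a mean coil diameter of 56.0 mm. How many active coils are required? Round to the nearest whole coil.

19

Required rate k = F/δ = 26.7/22.7 = 1.1762 N/mm
N_a = Gd⁴/(8D³k) = (70.2×10³ × 4.6⁴)/(8 × 56.0³ × 1.1762)
    = 3.14317e+07 / 1.65249e+06 = 19.02 → 19 coils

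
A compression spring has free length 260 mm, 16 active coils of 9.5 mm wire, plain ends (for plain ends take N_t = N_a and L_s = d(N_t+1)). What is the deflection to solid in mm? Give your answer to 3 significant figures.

98.5 mm

N_t = 16; L_s = 9.5·17 = 161.5 mm
δ_solid = L₀ − L_s = 260 − 161.5 = 98.5 mm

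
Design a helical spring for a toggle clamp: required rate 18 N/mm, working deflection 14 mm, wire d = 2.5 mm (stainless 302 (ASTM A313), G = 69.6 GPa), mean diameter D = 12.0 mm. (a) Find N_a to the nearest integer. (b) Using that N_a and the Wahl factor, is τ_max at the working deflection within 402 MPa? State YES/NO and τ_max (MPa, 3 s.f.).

(a) 11 coils; (b) NO, τ_max = 649 MPa

N_a = Gd⁴/(8D³k) = (69.6×10³)(2.5⁴)/(8·12.0³·18) = 10.93 → N_a = 11
Actual rate k = Gd⁴/(8D³·11) = 17.879 N/mm
Working load F = kδ = 17.879·14 = 250.31 N
C = 12.0/2.5 = 4.8000; K_W = (4C−1)/(4C−4)+0.615/C = 1.3255
τ_max = K_W·8FD/(πd³) = 1.3255·489.52 = 648.86 MPa
τ_max > 402 MPa → exceeds allowable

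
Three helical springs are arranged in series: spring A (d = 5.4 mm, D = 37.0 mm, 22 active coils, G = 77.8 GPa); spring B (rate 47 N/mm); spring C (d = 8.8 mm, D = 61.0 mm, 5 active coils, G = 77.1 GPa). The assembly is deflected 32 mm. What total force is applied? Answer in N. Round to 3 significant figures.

182 N

k_A = Gd⁴/(8D³N_a) = (77.8×10³)(5.4⁴)/(8·37.0³·22) = 7.4206 N/mm
k_C = Gd⁴/(8D³N_a) = (77.1×10³)(8.8⁴)/(8·61.0³·5) = 50.926 N/mm
Series: 1/k_eq = 1/7.4206 + 1/47 + 1/50.926 = 0.17567; k_eq = 5.6924 N/mm
F = k_eq·δ = 5.6924·32 = 182.16 N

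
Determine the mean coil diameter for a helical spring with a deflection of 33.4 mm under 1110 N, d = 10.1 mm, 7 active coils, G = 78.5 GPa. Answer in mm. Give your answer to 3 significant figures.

76.0 mm

Required rate k = F/δ = 1110/33.4 = 33.234 N/mm
D = (Gd⁴/(8N_a·k))^(1/3) = (78.5×10³·10.1⁴/(8·7·33.234))^(1/3)
  = (438925)^(1/3) = 75.9971 mm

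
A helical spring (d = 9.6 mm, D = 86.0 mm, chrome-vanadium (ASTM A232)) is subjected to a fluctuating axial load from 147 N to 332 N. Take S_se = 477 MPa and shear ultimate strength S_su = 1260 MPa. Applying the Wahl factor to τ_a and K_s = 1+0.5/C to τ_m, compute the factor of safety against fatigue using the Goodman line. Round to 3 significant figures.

9.48

C = D/d = 86.0/9.6 = 8.9583; K_W = (4C−1)/(4C−4)+0.615/C = 1.1629; K_s = 1+0.5/C = 1.0558
F_a = (F_max−F_min)/2 = 92.5 N; F_m = (F_max+F_min)/2 = 239.5 N
τ_a = K_W·8F_aD/(πd³) = 1.1629 × 22.896 = 26.626 MPa
τ_m = K_s·8F_mD/(πd³) = 1.0558 × 59.283 = 62.592 MPa
Goodman: 1/n_f = τ_a/S_se + τ_m/S_su = 26.626/477 + 62.592/1260 = 0.05582 + 0.04968 = 0.1055
n_f = 1/0.1055 = 9.479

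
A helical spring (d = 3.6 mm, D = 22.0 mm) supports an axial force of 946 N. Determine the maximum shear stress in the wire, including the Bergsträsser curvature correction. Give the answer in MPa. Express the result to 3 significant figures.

1400 MPa

Spring index C = D/d = 22.0/3.6 = 6.1111
K_B = (4C+2)/(4C−3) = 26.444/21.444 = 1.2332
τ₀ = 8FD/(πd³) = 8·946·22.0/(π·3.6³) = 166496/146.57 = 1135.9 MPa
τ_max = K·τ₀ = 1.2332 × 1135.9 = 1400.8 MPa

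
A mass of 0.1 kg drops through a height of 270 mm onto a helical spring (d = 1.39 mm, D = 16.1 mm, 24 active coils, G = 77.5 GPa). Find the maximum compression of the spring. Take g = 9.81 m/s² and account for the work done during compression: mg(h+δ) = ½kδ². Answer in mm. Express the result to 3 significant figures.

k = Gd⁴/(8D³N_a) = (77.5×10³)(1.39⁴)/(8·16.1³·24) = 0.36106 N/mm
W = mg = 0.1 × 9.81 = 0.981 N
½kδ² − Wδ − Wh = 0 → δ = (W + √(W² + 2kWh))/k
δ = (0.981 + √(0.96236 + 191.269))/0.36106 = (0.981 + 13.865)/0.36106 = 41.117 mm

41.1 mm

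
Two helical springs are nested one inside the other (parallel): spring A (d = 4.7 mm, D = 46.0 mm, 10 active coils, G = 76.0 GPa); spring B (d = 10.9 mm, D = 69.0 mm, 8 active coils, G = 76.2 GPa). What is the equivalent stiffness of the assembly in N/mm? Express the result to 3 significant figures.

55.9 N/mm

k_A = Gd⁴/(8D³N_a) = (76.0×10³)(4.7⁴)/(8·46.0³·10) = 4.7626 N/mm
k_B = Gd⁴/(8D³N_a) = (76.2×10³)(10.9⁴)/(8·69.0³·8) = 51.16 N/mm
Parallel: k_eq = 4.7626 + 51.16 = 55.923 N/mm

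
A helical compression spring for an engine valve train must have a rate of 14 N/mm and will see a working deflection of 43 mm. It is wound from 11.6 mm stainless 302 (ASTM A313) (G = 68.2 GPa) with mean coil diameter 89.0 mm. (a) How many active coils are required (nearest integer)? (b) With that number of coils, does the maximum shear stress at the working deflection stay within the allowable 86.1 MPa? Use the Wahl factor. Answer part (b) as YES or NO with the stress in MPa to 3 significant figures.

N_a = Gd⁴/(8D³k) = (68.2×10³)(11.6⁴)/(8·89.0³·14) = 15.64 → N_a = 16
Actual rate k = Gd⁴/(8D³·16) = 13.685 N/mm
Working load F = kδ = 13.685·43 = 588.44 N
C = 89.0/11.6 = 7.6724; K_W = (4C−1)/(4C−4)+0.615/C = 1.1926
τ_max = K_W·8FD/(πd³) = 1.1926·85.44 = 101.89 MPa
τ_max > 86.1 MPa → exceeds allowable

(a) 16 coils; (b) NO, τ_max = 102 MPa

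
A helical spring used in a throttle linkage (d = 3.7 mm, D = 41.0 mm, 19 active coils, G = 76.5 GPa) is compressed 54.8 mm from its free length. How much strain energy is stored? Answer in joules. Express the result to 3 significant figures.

2.05 J

k = Gd⁴/(8D³N_a) = (76.5×10³)(3.7⁴)/(8·41.0³·19) = 1.3686 N/mm
U = ½kδ² = 0.5 × 1.3686 × 54.8² = 2055 N·mm = 2.055 J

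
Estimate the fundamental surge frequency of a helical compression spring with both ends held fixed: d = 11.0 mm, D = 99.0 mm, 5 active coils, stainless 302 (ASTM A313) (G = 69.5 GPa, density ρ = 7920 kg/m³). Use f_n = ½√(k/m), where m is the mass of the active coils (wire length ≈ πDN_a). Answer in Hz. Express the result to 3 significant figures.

k = Gd⁴/(8D³N_a) = (69.5×10³)(11.0⁴)/(8·99.0³·5) = 26.217 N/mm = 26217 N/m
Wire length L = πDN_a = π·99.0·5 = 1555.1 mm
m = ρ·(πd²/4)·L = 7920 × 95.033×10⁻⁶ m² × 1.5551 m = 1.1705 kg
f_n = ½√(k/m) = 0.5·√(26217/1.1705) = 0.5·√(22399) = 74.832 Hz

74.8 Hz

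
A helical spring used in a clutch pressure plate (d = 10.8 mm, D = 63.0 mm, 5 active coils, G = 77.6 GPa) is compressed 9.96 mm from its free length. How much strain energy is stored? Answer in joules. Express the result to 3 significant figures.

5.24 J

k = Gd⁴/(8D³N_a) = (77.6×10³)(10.8⁴)/(8·63.0³·5) = 105.55 N/mm
U = ½kδ² = 0.5 × 105.55 × 9.96² = 5235.6 N·mm = 5.2356 J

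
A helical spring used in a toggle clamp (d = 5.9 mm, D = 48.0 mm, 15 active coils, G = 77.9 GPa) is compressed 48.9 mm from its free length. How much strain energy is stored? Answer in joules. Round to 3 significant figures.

8.50 J

k = Gd⁴/(8D³N_a) = (77.9×10³)(5.9⁴)/(8·48.0³·15) = 7.1128 N/mm
U = ½kδ² = 0.5 × 7.1128 × 48.9² = 8504.1 N·mm = 8.5041 J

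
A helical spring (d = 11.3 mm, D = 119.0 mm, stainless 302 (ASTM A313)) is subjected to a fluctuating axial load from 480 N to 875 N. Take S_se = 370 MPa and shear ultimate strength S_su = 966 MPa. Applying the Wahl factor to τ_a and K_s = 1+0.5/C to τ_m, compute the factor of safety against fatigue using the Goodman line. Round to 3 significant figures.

3.55

C = D/d = 119.0/11.3 = 10.5310; K_W = (4C−1)/(4C−4)+0.615/C = 1.1371; K_s = 1+0.5/C = 1.0475
F_a = (F_max−F_min)/2 = 197.5 N; F_m = (F_max+F_min)/2 = 677.5 N
τ_a = K_W·8F_aD/(πd³) = 1.1371 × 41.478 = 47.164 MPa
τ_m = K_s·8F_mD/(πd³) = 1.0475 × 142.29 = 149.04 MPa
Goodman: 1/n_f = τ_a/S_se + τ_m/S_su = 47.164/370 + 149.04/966 = 0.12747 + 0.15429 = 0.28176
n_f = 1/0.28176 = 3.549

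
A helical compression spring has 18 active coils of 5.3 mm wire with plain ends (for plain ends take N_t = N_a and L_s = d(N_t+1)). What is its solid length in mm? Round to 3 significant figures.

101 mm

plain ends: N_t = N_a = 18
L_s = d·(N_t+1) = 5.3 × 19 = 100.7 mm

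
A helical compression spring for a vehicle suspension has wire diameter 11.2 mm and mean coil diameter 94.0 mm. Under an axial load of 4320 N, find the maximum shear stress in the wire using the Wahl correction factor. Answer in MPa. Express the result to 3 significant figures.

Spring index C = D/d = 94.0/11.2 = 8.3929
K_W = (4C−1)/(4C−4) + 0.615/C = 32.571/29.571 + 0.0733 = 1.1747
τ₀ = 8FD/(πd³) = 8·4320·94.0/(π·11.2³) = 3.24864e+06/4413.7 = 736.03 MPa
τ_max = K·τ₀ = 1.1747 × 736.03 = 864.64 MPa

865 MPa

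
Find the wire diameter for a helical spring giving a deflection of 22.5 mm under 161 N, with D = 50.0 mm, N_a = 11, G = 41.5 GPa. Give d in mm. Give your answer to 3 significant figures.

Required rate k = F/δ = 161/22.5 = 7.1556 N/mm
d = (8D³N_a·k / G)^(1/4) = (8·50.0³·11·7.1556 / (41.5×10³))^0.25
  = (1896.7)^0.25 = 6.5993 mm

6.60 mm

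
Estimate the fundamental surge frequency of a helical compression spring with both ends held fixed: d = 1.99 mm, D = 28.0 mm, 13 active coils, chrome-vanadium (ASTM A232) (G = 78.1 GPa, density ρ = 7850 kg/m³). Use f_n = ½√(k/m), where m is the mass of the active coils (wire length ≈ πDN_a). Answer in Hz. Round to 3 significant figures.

69.3 Hz

k = Gd⁴/(8D³N_a) = (78.1×10³)(1.99⁴)/(8·28.0³·13) = 0.53648 N/mm = 536.48 N/m
Wire length L = πDN_a = π·28.0·13 = 1143.5 mm
m = ρ·(πd²/4)·L = 7850 × 3.1103×10⁻⁶ m² × 1.1435 m = 0.02792 kg
f_n = ½√(k/m) = 0.5·√(536.48/0.02792) = 0.5·√(19215) = 69.309 Hz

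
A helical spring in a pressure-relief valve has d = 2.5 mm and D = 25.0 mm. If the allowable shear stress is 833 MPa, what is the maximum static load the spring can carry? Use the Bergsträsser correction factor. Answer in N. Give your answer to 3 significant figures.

C = D/d = 25.0/2.5 = 10.0000
K_B = (4C+2)/(4C−3) = 42.000/37.000 = 1.1351
τ_max = K·8FD/(πd³) → F_max = τ_allow·πd³/(8DK)
F_max = 833·π·2.5³/(8·25.0·1.1351) = 40890/227.03 = 180.11 N

180 N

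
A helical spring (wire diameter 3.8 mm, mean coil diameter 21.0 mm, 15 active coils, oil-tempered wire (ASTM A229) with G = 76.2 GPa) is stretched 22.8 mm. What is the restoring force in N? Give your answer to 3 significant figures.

k = Gd⁴/(8D³N_a) = (76.2×10³)(3.8⁴)/(8·21.0³·15) = 14.297 N/mm
F = k·δ = 14.297 × 22.8 = 325.98 N

326 N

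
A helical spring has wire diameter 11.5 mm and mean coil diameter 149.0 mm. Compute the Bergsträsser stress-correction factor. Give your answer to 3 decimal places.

C = D/d = 149.0/11.5 = 12.9565
K_B = (4C+2)/(4C−3) = 53.826/48.826 = 1.1024

1.102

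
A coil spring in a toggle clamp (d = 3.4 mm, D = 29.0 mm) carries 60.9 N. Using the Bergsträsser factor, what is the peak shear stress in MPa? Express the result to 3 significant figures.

Spring index C = D/d = 29.0/3.4 = 8.5294
K_B = (4C+2)/(4C−3) = 36.118/31.118 = 1.1607
τ₀ = 8FD/(πd³) = 8·60.9·29.0/(π·3.4³) = 14128.8/123.48 = 114.42 MPa
τ_max = K·τ₀ = 1.1607 × 114.42 = 132.81 MPa

133 MPa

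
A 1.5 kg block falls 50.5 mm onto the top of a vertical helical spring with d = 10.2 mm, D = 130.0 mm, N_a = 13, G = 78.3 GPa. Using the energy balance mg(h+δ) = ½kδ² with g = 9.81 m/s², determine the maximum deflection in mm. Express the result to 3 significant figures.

24.4 mm

k = Gd⁴/(8D³N_a) = (78.3×10³)(10.2⁴)/(8·130.0³·13) = 3.7094 N/mm
W = mg = 1.5 × 9.81 = 14.715 N
½kδ² − Wδ − Wh = 0 → δ = (W + √(W² + 2kWh))/k
δ = (14.715 + √(216.53 + 5512.91))/3.7094 = (14.715 + 75.693)/3.7094 = 24.373 mm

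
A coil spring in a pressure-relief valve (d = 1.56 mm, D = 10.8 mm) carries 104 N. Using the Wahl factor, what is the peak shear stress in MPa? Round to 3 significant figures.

Spring index C = D/d = 10.8/1.56 = 6.9231
K_W = (4C−1)/(4C−4) + 0.615/C = 26.692/23.692 + 0.0888 = 1.2155
τ₀ = 8FD/(πd³) = 8·104·10.8/(π·1.56³) = 8985.6/11.927 = 753.4 MPa
τ_max = K·τ₀ = 1.2155 × 753.4 = 915.72 MPa

916 MPa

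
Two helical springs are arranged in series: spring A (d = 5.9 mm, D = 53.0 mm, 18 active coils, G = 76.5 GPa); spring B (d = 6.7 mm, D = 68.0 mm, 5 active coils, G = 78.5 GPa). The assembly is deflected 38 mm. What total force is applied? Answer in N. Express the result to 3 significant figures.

122 N

k_A = Gd⁴/(8D³N_a) = (76.5×10³)(5.9⁴)/(8·53.0³·18) = 4.3239 N/mm
k_B = Gd⁴/(8D³N_a) = (78.5×10³)(6.7⁴)/(8·68.0³·5) = 12.577 N/mm
Series: 1/k_eq = 1/4.3239 + 1/12.577 = 0.31078; k_eq = 3.2177 N/mm
F = k_eq·δ = 3.2177·38 = 122.27 N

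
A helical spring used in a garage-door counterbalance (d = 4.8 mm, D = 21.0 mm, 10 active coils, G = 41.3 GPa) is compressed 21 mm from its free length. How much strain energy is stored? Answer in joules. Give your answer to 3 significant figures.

6.52 J

k = Gd⁴/(8D³N_a) = (41.3×10³)(4.8⁴)/(8·21.0³·10) = 29.592 N/mm
U = ½kδ² = 0.5 × 29.592 × 21² = 6524.9 N·mm = 6.5249 J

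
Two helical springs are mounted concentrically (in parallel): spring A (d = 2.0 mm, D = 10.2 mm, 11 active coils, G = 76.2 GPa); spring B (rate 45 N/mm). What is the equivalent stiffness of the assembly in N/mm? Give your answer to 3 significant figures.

k_A = Gd⁴/(8D³N_a) = (76.2×10³)(2.0⁴)/(8·10.2³·11) = 13.055 N/mm
Parallel: k_eq = 13.055 + 45 = 58.055 N/mm

58.1 N/mm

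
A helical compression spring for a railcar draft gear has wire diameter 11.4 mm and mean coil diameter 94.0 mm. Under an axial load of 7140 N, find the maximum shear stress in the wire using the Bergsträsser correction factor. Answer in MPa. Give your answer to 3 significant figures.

Spring index C = D/d = 94.0/11.4 = 8.2456
K_B = (4C+2)/(4C−3) = 34.982/29.982 = 1.1668
τ₀ = 8FD/(πd³) = 8·7140·94.0/(π·11.4³) = 5.36928e+06/4654.4 = 1153.6 MPa
τ_max = K·τ₀ = 1.1668 × 1153.6 = 1346 MPa

1350 MPa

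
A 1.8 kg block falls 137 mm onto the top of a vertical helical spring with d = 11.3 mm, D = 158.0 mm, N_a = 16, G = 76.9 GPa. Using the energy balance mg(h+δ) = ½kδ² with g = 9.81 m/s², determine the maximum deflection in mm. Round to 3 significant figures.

51.8 mm

k = Gd⁴/(8D³N_a) = (76.9×10³)(11.3⁴)/(8·158.0³·16) = 2.4835 N/mm
W = mg = 1.8 × 9.81 = 17.658 N
½kδ² − Wδ − Wh = 0 → δ = (W + √(W² + 2kWh))/k
δ = (17.658 + √(311.8 + 12015.8))/2.4835 = (17.658 + 111.03)/2.4835 = 51.818 mm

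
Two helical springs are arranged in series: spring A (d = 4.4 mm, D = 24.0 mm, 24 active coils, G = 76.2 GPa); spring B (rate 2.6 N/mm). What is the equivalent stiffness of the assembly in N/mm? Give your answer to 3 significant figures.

k_A = Gd⁴/(8D³N_a) = (76.2×10³)(4.4⁴)/(8·24.0³·24) = 10.76 N/mm
Series: 1/k_eq = 1/10.76 + 1/2.6 = 0.47755; k_eq = 2.094 N/mm

2.09 N/mm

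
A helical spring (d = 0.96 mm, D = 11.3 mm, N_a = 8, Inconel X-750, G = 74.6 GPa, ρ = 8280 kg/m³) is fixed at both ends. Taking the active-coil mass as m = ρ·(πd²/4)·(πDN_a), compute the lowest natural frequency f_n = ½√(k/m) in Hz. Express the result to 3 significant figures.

k = Gd⁴/(8D³N_a) = (74.6×10³)(0.96⁴)/(8·11.3³·8) = 0.68613 N/mm = 686.13 N/m
Wire length L = πDN_a = π·11.3·8 = 284 mm
m = ρ·(πd²/4)·L = 8280 × 0.72382×10⁻⁶ m² × 0.284 m = 0.0017021 kg
f_n = ½√(k/m) = 0.5·√(686.13/0.0017021) = 0.5·√(4.0311e+05) = 317.46 Hz

317 Hz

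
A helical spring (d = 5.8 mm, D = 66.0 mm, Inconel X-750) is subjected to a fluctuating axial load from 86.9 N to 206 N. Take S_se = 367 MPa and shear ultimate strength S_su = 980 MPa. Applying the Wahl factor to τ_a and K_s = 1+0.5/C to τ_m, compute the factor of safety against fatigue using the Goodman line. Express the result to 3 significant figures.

C = D/d = 66.0/5.8 = 11.3793; K_W = (4C−1)/(4C−4)+0.615/C = 1.1263; K_s = 1+0.5/C = 1.0439
F_a = (F_max−F_min)/2 = 59.55 N; F_m = (F_max+F_min)/2 = 146.45 N
τ_a = K_W·8F_aD/(πd³) = 1.1263 × 51.296 = 57.775 MPa
τ_m = K_s·8F_mD/(πd³) = 1.0439 × 126.15 = 131.69 MPa
Goodman: 1/n_f = τ_a/S_se + τ_m/S_su = 57.775/367 + 131.69/980 = 0.15742 + 0.13438 = 0.29181
n_f = 1/0.29181 = 3.427

3.43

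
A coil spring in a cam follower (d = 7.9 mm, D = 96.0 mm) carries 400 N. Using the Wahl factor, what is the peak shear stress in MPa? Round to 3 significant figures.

222 MPa

Spring index C = D/d = 96.0/7.9 = 12.1519
K_W = (4C−1)/(4C−4) + 0.615/C = 47.608/44.608 + 0.0506 = 1.1179
τ₀ = 8FD/(πd³) = 8·400·96.0/(π·7.9³) = 307200/1548.9 = 198.33 MPa
τ_max = K·τ₀ = 1.1179 × 198.33 = 221.71 MPa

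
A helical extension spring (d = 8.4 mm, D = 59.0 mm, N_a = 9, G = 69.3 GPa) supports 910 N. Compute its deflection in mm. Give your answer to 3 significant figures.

39.0 mm

k = Gd⁴/(8D³N_a) = (69.3×10³)(8.4⁴)/(8·59.0³·9) = 23.333 N/mm
δ = F/k = 910 / 23.333 = 39.001 mm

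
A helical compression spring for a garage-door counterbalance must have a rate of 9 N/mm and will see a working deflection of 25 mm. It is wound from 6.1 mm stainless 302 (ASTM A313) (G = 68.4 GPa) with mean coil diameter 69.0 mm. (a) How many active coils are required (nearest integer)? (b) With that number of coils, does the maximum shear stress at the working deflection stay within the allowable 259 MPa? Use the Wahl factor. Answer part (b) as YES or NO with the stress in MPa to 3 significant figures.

(a) 4 coils; (b) YES, τ_max = 197 MPa

N_a = Gd⁴/(8D³k) = (68.4×10³)(6.1⁴)/(8·69.0³·9) = 4.004 → N_a = 4
Actual rate k = Gd⁴/(8D³·4) = 9.009 N/mm
Working load F = kδ = 9.009·25 = 225.23 N
C = 69.0/6.1 = 11.3115; K_W = (4C−1)/(4C−4)+0.615/C = 1.1271
τ_max = K_W·8FD/(πd³) = 1.1271·174.35 = 196.51 MPa
τ_max ≤ 259 MPa → acceptable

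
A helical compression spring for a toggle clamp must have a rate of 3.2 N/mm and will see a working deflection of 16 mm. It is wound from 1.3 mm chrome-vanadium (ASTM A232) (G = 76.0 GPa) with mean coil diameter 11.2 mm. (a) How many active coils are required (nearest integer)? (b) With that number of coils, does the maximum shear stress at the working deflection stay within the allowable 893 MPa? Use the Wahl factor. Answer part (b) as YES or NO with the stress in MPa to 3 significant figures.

N_a = Gd⁴/(8D³k) = (76.0×10³)(1.3⁴)/(8·11.2³·3.2) = 6.035 → N_a = 6
Actual rate k = Gd⁴/(8D³·6) = 3.2188 N/mm
Working load F = kδ = 3.2188·16 = 51.501 N
C = 11.2/1.3 = 8.6154; K_W = (4C−1)/(4C−4)+0.615/C = 1.1699
τ_max = K_W·8FD/(πd³) = 1.1699·668.56 = 782.13 MPa
τ_max ≤ 893 MPa → acceptable

(a) 6 coils; (b) YES, τ_max = 782 MPa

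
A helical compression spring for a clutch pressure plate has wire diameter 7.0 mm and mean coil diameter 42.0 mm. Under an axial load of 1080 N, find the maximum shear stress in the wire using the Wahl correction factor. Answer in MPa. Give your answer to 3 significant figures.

422 MPa

Spring index C = D/d = 42.0/7.0 = 6.0000
K_W = (4C−1)/(4C−4) + 0.615/C = 23.000/20.000 + 0.1025 = 1.2525
τ₀ = 8FD/(πd³) = 8·1080·42.0/(π·7.0³) = 362880/1077.6 = 336.76 MPa
τ_max = K·τ₀ = 1.2525 × 336.76 = 421.79 MPa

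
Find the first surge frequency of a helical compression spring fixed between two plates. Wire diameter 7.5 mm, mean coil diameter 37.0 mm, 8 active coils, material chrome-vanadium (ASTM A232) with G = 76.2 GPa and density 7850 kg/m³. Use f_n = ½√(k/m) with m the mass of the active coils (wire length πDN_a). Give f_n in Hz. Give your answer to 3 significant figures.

240 Hz

k = Gd⁴/(8D³N_a) = (76.2×10³)(7.5⁴)/(8·37.0³·8) = 74.373 N/mm = 74373 N/m
Wire length L = πDN_a = π·37.0·8 = 929.91 mm
m = ρ·(πd²/4)·L = 7850 × 44.179×10⁻⁶ m² × 0.92991 m = 0.3225 kg
f_n = ½√(k/m) = 0.5·√(74373/0.3225) = 0.5·√(2.3062e+05) = 240.11 Hz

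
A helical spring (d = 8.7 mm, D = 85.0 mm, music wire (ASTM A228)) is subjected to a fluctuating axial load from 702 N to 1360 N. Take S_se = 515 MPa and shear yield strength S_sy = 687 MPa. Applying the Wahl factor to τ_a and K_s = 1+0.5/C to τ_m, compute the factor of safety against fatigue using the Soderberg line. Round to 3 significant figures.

C = D/d = 85.0/8.7 = 9.7701; K_W = (4C−1)/(4C−4)+0.615/C = 1.1485; K_s = 1+0.5/C = 1.0512
F_a = (F_max−F_min)/2 = 329 N; F_m = (F_max+F_min)/2 = 1031 N
τ_a = K_W·8F_aD/(πd³) = 1.1485 × 108.14 = 124.2 MPa
τ_m = K_s·8F_mD/(πd³) = 1.0512 × 338.89 = 356.23 MPa
Soderberg: 1/n_f = τ_a/S_se + τ_m/S_sy = 124.2/515 + 356.23/687 = 0.24116 + 0.51854 = 0.7597
n_f = 1/0.7597 = 1.316

1.32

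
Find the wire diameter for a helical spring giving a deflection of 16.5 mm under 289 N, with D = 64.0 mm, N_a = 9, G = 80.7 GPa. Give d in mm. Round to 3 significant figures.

8.00 mm

Required rate k = F/δ = 289/16.5 = 17.515 N/mm
d = (8D³N_a·k / G)^(1/4) = (8·64.0³·9·17.515 / (80.7×10³))^0.25
  = (4096.5)^0.25 = 8.0002 mm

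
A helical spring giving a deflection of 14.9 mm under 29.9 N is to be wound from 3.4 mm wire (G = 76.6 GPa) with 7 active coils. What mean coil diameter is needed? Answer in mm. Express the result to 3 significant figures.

45.0 mm

Required rate k = F/δ = 29.9/14.9 = 2.0067 N/mm
D = (Gd⁴/(8N_a·k))^(1/3) = (76.6×10³·3.4⁴/(8·7·2.0067))^(1/3)
  = (91090.2)^(1/3) = 44.9943 mm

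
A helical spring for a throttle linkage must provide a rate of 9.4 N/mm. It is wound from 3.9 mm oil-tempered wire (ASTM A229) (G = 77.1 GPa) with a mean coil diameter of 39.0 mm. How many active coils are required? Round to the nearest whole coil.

N_a = Gd⁴/(8D³k) = (77.1×10³ × 3.9⁴)/(8 × 39.0³ × 9.4)
    = 1.78366e+07 / 4.46079e+06 = 3.999 → 4 coils

4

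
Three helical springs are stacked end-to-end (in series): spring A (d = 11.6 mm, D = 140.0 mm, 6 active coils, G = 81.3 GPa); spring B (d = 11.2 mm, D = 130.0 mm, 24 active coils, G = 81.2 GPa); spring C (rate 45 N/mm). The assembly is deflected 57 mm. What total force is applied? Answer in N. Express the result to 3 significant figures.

129 N

k_A = Gd⁴/(8D³N_a) = (81.3×10³)(11.6⁴)/(8·140.0³·6) = 11.176 N/mm
k_B = Gd⁴/(8D³N_a) = (81.2×10³)(11.2⁴)/(8·130.0³·24) = 3.029 N/mm
Series: 1/k_eq = 1/11.176 + 1/3.029 + 1/45 = 0.44184; k_eq = 2.2633 N/mm
F = k_eq·δ = 2.2633·57 = 129.01 N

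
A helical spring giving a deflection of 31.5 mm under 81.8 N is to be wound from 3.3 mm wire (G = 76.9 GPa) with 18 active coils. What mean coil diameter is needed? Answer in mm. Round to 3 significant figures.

Required rate k = F/δ = 81.8/31.5 = 2.5968 N/mm
D = (Gd⁴/(8N_a·k))^(1/3) = (76.9×10³·3.3⁴/(8·18·2.5968))^(1/3)
  = (24388)^(1/3) = 28.9996 mm

29.0 mm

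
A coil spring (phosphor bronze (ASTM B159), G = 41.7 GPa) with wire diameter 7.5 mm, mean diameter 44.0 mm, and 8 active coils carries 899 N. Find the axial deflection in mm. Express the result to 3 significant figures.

37.1 mm

k = Gd⁴/(8D³N_a) = (41.7×10³)(7.5⁴)/(8·44.0³·8) = 24.202 N/mm
δ = F/k = 899 / 24.202 = 37.146 mm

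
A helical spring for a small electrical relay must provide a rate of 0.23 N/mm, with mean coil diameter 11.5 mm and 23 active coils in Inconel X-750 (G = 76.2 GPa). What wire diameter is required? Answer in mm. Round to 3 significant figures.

d = (8D³N_a·k / G)^(1/4) = (8·11.5³·23·0.23 / (76.2×10³))^0.25
  = (0.84466)^0.25 = 0.9587 mm

0.959 mm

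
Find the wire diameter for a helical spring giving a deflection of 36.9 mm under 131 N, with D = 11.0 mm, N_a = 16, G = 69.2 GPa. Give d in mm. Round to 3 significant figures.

Required rate k = F/δ = 131/36.9 = 3.5501 N/mm
d = (8D³N_a·k / G)^(1/4) = (8·11.0³·16·3.5501 / (69.2×10³))^0.25
  = (8.7403)^0.25 = 1.7194 mm

1.72 mm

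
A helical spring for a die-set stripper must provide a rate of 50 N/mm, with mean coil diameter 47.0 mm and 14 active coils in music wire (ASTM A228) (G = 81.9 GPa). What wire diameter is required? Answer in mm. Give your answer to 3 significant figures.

d = (8D³N_a·k / G)^(1/4) = (8·47.0³·14·50 / (81.9×10³))^0.25
  = (7099)^0.25 = 9.1791 mm

9.18 mm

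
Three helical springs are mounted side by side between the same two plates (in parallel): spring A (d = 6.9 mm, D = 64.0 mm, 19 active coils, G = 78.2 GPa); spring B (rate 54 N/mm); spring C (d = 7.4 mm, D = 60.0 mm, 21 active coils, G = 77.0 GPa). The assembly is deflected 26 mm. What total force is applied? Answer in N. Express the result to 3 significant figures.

k_A = Gd⁴/(8D³N_a) = (78.2×10³)(6.9⁴)/(8·64.0³·19) = 4.4486 N/mm
k_C = Gd⁴/(8D³N_a) = (77.0×10³)(7.4⁴)/(8·60.0³·21) = 6.3629 N/mm
Parallel: k_eq = 4.4486 + 54 + 6.3629 = 64.811 N/mm
F = k_eq·δ = 64.811·26 = 1685.1 N

1690 N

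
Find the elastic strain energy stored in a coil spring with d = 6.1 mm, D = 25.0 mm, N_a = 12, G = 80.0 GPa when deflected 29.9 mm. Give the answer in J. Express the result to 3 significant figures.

33.0 J

k = Gd⁴/(8D³N_a) = (80.0×10³)(6.1⁴)/(8·25.0³·12) = 73.844 N/mm
U = ½kδ² = 0.5 × 73.844 × 29.9² = 33009 N·mm = 33.009 J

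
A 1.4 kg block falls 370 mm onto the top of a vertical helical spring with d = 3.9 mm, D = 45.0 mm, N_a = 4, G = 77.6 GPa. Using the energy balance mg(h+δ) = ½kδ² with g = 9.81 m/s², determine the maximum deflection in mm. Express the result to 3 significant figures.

42.9 mm

k = Gd⁴/(8D³N_a) = (77.6×10³)(3.9⁴)/(8·45.0³·4) = 6.1565 N/mm
W = mg = 1.4 × 9.81 = 13.734 N
½kδ² − Wδ − Wh = 0 → δ = (W + √(W² + 2kWh))/k
δ = (13.734 + √(188.62 + 62569.3))/6.1565 = (13.734 + 250.52)/6.1565 = 42.922 mm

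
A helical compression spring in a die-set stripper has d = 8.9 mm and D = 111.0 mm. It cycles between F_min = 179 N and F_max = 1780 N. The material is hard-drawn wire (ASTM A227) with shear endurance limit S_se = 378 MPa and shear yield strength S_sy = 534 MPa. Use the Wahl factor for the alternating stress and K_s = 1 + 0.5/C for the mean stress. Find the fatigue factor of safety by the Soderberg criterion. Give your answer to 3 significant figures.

C = D/d = 111.0/8.9 = 12.4719; K_W = (4C−1)/(4C−4)+0.615/C = 1.1147; K_s = 1+0.5/C = 1.0401
F_a = (F_max−F_min)/2 = 800.5 N; F_m = (F_max+F_min)/2 = 979.5 N
τ_a = K_W·8F_aD/(πd³) = 1.1147 × 320.96 = 357.77 MPa
τ_m = K_s·8F_mD/(πd³) = 1.0401 × 392.73 = 408.48 MPa
Soderberg: 1/n_f = τ_a/S_se + τ_m/S_sy = 357.77/378 + 408.48/534 = 0.94649 + 0.76494 = 1.7114
n_f = 1/1.7114 = 0.5843

0.584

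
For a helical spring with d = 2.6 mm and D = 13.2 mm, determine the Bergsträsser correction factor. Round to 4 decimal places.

1.2889

C = D/d = 13.2/2.6 = 5.0769
K_B = (4C+2)/(4C−3) = 22.308/17.308 = 1.2889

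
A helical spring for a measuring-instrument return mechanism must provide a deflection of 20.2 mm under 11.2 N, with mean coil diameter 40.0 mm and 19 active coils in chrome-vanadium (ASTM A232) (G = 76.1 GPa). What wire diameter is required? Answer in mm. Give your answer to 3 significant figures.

2.90 mm

Required rate k = F/δ = 11.2/20.2 = 0.55446 N/mm
d = (8D³N_a·k / G)^(1/4) = (8·40.0³·19·0.55446 / (76.1×10³))^0.25
  = (70.877)^0.25 = 2.9015 mm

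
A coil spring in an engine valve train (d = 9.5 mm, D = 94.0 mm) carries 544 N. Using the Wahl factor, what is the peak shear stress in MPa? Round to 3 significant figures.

174 MPa

Spring index C = D/d = 94.0/9.5 = 9.8947
K_W = (4C−1)/(4C−4) + 0.615/C = 38.579/35.579 + 0.0622 = 1.1465
τ₀ = 8FD/(πd³) = 8·544·94.0/(π·9.5³) = 409088/2693.5 = 151.88 MPa
τ_max = K·τ₀ = 1.1465 × 151.88 = 174.12 MPa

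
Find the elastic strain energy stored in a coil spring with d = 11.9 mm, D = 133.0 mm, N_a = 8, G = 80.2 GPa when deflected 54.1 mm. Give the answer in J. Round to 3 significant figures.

k = Gd⁴/(8D³N_a) = (80.2×10³)(11.9⁴)/(8·133.0³·8) = 10.681 N/mm
U = ½kδ² = 0.5 × 10.681 × 54.1² = 15631 N·mm = 15.631 J

15.6 J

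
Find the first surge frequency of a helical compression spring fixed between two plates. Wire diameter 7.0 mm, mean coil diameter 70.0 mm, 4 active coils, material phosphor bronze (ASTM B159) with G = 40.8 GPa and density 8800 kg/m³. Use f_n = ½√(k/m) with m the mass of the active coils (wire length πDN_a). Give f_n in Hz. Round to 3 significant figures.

86.5 Hz

k = Gd⁴/(8D³N_a) = (40.8×10³)(7.0⁴)/(8·70.0³·4) = 8.925 N/mm = 8925 N/m
Wire length L = πDN_a = π·70.0·4 = 879.65 mm
m = ρ·(πd²/4)·L = 8800 × 38.485×10⁻⁶ m² × 0.87965 m = 0.2979 kg
f_n = ½√(k/m) = 0.5·√(8925/0.2979) = 0.5·√(29959) = 86.544 Hz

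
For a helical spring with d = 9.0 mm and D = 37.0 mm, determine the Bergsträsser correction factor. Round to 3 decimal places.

1.372

C = D/d = 37.0/9.0 = 4.1111
K_B = (4C+2)/(4C−3) = 18.444/13.444 = 1.3719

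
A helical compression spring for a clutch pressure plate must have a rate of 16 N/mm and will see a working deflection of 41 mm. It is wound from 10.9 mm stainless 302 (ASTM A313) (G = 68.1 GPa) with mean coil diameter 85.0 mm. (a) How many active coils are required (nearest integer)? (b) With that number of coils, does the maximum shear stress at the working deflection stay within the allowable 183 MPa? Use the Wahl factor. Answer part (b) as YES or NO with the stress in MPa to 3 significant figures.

N_a = Gd⁴/(8D³k) = (68.1×10³)(10.9⁴)/(8·85.0³·16) = 12.23 → N_a = 12
Actual rate k = Gd⁴/(8D³·12) = 16.305 N/mm
Working load F = kδ = 16.305·41 = 668.51 N
C = 85.0/10.9 = 7.7982; K_W = (4C−1)/(4C−4)+0.615/C = 1.1892
τ_max = K_W·8FD/(πd³) = 1.1892·111.73 = 132.87 MPa
τ_max ≤ 183 MPa → acceptable

(a) 12 coils; (b) YES, τ_max = 133 MPa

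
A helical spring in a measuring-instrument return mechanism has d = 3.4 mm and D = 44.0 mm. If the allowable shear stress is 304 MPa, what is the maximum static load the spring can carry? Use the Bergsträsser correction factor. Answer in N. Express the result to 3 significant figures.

C = D/d = 44.0/3.4 = 12.9412
K_B = (4C+2)/(4C−3) = 53.765/48.765 = 1.1025
τ_max = K·8FD/(πd³) → F_max = τ_allow·πd³/(8DK)
F_max = 304·π·3.4³/(8·44.0·1.1025) = 37537/388.09 = 96.722 N

96.7 N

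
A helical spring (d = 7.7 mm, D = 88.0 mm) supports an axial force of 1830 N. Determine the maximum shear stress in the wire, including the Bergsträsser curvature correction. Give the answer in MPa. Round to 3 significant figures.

1000 MPa

Spring index C = D/d = 88.0/7.7 = 11.4286
K_B = (4C+2)/(4C−3) = 47.714/42.714 = 1.1171
τ₀ = 8FD/(πd³) = 8·1830·88.0/(π·7.7³) = 1.28832e+06/1434.2 = 898.26 MPa
τ_max = K·τ₀ = 1.1171 × 898.26 = 1003.4 MPa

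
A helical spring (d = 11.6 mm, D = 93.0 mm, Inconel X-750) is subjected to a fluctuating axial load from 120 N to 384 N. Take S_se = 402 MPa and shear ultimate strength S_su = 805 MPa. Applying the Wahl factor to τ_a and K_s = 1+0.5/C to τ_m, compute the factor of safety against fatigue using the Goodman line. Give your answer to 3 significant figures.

C = D/d = 93.0/11.6 = 8.0172; K_W = (4C−1)/(4C−4)+0.615/C = 1.1836; K_s = 1+0.5/C = 1.0624
F_a = (F_max−F_min)/2 = 132 N; F_m = (F_max+F_min)/2 = 252 N
τ_a = K_W·8F_aD/(πd³) = 1.1836 × 20.027 = 23.704 MPa
τ_m = K_s·8F_mD/(πd³) = 1.0624 × 38.234 = 40.618 MPa
Goodman: 1/n_f = τ_a/S_se + τ_m/S_su = 23.704/402 + 40.618/805 = 0.05897 + 0.05046 = 0.10942
n_f = 1/0.10942 = 9.139

9.14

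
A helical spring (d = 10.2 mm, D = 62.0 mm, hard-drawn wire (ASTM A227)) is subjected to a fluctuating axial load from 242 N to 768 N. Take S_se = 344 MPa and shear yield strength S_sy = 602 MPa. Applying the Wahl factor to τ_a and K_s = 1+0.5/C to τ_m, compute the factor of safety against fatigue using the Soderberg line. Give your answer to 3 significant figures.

C = D/d = 62.0/10.2 = 6.0784; K_W = (4C−1)/(4C−4)+0.615/C = 1.2489; K_s = 1+0.5/C = 1.0823
F_a = (F_max−F_min)/2 = 263 N; F_m = (F_max+F_min)/2 = 505 N
τ_a = K_W·8F_aD/(πd³) = 1.2489 × 39.128 = 48.865 MPa
τ_m = K_s·8F_mD/(πd³) = 1.0823 × 75.132 = 81.312 MPa
Soderberg: 1/n_f = τ_a/S_se + τ_m/S_sy = 48.865/344 + 81.312/602 = 0.14205 + 0.13507 = 0.27712
n_f = 1/0.27712 = 3.609

3.61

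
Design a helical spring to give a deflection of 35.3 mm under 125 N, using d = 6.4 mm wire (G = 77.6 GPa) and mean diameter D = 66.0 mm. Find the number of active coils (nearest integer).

Required rate k = F/δ = 125/35.3 = 3.5411 N/mm
N_a = Gd⁴/(8D³k) = (77.6×10³ × 6.4⁴)/(8 × 66.0³ × 3.5411)
    = 1.30191e+08 / 8.14436e+06 = 15.99 → 16 coils

16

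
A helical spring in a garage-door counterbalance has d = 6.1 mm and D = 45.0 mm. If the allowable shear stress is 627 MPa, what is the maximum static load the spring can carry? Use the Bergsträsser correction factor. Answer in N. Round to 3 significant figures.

C = D/d = 45.0/6.1 = 7.3770
K_B = (4C+2)/(4C−3) = 31.508/26.508 = 1.1886
τ_max = K·8FD/(πd³) → F_max = τ_allow·πd³/(8DK)
F_max = 627·π·6.1³/(8·45.0·1.1886) = 4.471e+05/427.9 = 1044.9 N

1040 N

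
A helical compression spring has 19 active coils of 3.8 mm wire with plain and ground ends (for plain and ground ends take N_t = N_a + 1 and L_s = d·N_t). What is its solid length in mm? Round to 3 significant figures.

plain and ground ends: N_t = N_a + 1 = 19 + 1 = 20
L_s = d·N_t = 3.8 × 20 = 76 mm

76.0 mm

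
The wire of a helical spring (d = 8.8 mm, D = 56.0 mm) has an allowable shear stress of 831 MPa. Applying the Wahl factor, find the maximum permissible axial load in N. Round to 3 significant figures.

3210 N

C = D/d = 56.0/8.8 = 6.3636
K_W = (4C−1)/(4C−4) + 0.615/C = 24.455/21.455 + 0.0966 = 1.2365
τ_max = K·8FD/(πd³) → F_max = τ_allow·πd³/(8DK)
F_max = 831·π·8.8³/(8·56.0·1.2365) = 1.7791e+06/553.94 = 3211.7 N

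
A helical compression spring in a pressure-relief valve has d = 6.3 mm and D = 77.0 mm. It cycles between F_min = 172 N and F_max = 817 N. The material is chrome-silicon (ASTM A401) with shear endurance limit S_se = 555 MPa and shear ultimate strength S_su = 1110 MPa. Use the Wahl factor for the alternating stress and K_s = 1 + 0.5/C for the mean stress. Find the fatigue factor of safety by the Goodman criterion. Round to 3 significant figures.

1.15

C = D/d = 77.0/6.3 = 12.2222; K_W = (4C−1)/(4C−4)+0.615/C = 1.1171; K_s = 1+0.5/C = 1.0409
F_a = (F_max−F_min)/2 = 322.5 N; F_m = (F_max+F_min)/2 = 494.5 N
τ_a = K_W·8F_aD/(πd³) = 1.1171 × 252.89 = 282.52 MPa
τ_m = K_s·8F_mD/(πd³) = 1.0409 × 387.77 = 403.63 MPa
Goodman: 1/n_f = τ_a/S_se + τ_m/S_su = 282.52/555 + 403.63/1110 = 0.50905 + 0.36363 = 0.87268
n_f = 1/0.87268 = 1.146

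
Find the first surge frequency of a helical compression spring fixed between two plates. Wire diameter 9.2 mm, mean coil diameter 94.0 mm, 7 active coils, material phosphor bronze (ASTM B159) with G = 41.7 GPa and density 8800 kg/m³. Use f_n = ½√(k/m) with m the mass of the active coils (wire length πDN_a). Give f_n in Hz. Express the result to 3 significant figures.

36.4 Hz

k = Gd⁴/(8D³N_a) = (41.7×10³)(9.2⁴)/(8·94.0³·7) = 6.4227 N/mm = 6422.7 N/m
Wire length L = πDN_a = π·94.0·7 = 2067.2 mm
m = ρ·(πd²/4)·L = 8800 × 66.476×10⁻⁶ m² × 2.0672 m = 1.2093 kg
f_n = ½√(k/m) = 0.5·√(6422.7/1.2093) = 0.5·√(5311.2) = 36.439 Hz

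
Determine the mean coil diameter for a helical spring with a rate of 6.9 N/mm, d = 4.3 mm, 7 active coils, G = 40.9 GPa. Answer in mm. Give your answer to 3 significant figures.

33.1 mm

D = (Gd⁴/(8N_a·k))^(1/3) = (40.9×10³·4.3⁴/(8·7·6.9))^(1/3)
  = (36187.6)^(1/3) = 33.0765 mm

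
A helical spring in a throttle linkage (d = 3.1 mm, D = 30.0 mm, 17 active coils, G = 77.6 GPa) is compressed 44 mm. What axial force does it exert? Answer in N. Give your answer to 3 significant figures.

85.9 N

k = Gd⁴/(8D³N_a) = (77.6×10³)(3.1⁴)/(8·30.0³·17) = 1.9517 N/mm
F = k·δ = 1.9517 × 44 = 85.873 N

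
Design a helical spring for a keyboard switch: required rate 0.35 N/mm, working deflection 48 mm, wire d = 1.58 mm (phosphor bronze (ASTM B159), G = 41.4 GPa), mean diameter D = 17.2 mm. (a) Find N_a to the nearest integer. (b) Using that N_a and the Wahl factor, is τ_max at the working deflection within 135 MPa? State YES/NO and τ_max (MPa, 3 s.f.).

N_a = Gd⁴/(8D³k) = (41.4×10³)(1.58⁴)/(8·17.2³·0.35) = 18.11 → N_a = 18
Actual rate k = Gd⁴/(8D³·18) = 0.35211 N/mm
Working load F = kδ = 0.35211·48 = 16.901 N
C = 17.2/1.58 = 10.8861; K_W = (4C−1)/(4C−4)+0.615/C = 1.1324
τ_max = K_W·8FD/(πd³) = 1.1324·187.68 = 212.52 MPa
τ_max > 135 MPa → exceeds allowable

(a) 18 coils; (b) NO, τ_max = 213 MPa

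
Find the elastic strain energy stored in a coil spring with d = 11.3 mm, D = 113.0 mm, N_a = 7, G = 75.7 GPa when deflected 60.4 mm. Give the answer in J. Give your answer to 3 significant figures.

k = Gd⁴/(8D³N_a) = (75.7×10³)(11.3⁴)/(8·113.0³·7) = 15.275 N/mm
U = ½kδ² = 0.5 × 15.275 × 60.4² = 27863 N·mm = 27.863 J

27.9 J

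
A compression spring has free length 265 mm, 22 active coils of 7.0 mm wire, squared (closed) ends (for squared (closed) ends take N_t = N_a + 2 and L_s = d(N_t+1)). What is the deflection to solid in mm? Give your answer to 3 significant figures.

90.0 mm

N_t = 24; L_s = 7.0·25 = 175 mm
δ_solid = L₀ − L_s = 265 − 175 = 90 mm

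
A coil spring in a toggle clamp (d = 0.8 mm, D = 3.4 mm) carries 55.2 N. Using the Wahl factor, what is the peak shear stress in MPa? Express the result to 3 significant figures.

Spring index C = D/d = 3.4/0.8 = 4.2500
K_W = (4C−1)/(4C−4) + 0.615/C = 16.000/13.000 + 0.1447 = 1.3755
τ₀ = 8FD/(πd³) = 8·55.2·3.4/(π·0.8³) = 1501.44/1.6085 = 933.44 MPa
τ_max = K·τ₀ = 1.3755 × 933.44 = 1283.9 MPa

1280 MPa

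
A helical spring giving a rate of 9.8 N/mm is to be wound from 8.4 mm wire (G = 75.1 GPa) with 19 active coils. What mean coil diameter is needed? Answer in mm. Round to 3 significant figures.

63.1 mm

D = (Gd⁴/(8N_a·k))^(1/3) = (75.1×10³·8.4⁴/(8·19·9.8))^(1/3)
  = (251008)^(1/3) = 63.0806 mm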